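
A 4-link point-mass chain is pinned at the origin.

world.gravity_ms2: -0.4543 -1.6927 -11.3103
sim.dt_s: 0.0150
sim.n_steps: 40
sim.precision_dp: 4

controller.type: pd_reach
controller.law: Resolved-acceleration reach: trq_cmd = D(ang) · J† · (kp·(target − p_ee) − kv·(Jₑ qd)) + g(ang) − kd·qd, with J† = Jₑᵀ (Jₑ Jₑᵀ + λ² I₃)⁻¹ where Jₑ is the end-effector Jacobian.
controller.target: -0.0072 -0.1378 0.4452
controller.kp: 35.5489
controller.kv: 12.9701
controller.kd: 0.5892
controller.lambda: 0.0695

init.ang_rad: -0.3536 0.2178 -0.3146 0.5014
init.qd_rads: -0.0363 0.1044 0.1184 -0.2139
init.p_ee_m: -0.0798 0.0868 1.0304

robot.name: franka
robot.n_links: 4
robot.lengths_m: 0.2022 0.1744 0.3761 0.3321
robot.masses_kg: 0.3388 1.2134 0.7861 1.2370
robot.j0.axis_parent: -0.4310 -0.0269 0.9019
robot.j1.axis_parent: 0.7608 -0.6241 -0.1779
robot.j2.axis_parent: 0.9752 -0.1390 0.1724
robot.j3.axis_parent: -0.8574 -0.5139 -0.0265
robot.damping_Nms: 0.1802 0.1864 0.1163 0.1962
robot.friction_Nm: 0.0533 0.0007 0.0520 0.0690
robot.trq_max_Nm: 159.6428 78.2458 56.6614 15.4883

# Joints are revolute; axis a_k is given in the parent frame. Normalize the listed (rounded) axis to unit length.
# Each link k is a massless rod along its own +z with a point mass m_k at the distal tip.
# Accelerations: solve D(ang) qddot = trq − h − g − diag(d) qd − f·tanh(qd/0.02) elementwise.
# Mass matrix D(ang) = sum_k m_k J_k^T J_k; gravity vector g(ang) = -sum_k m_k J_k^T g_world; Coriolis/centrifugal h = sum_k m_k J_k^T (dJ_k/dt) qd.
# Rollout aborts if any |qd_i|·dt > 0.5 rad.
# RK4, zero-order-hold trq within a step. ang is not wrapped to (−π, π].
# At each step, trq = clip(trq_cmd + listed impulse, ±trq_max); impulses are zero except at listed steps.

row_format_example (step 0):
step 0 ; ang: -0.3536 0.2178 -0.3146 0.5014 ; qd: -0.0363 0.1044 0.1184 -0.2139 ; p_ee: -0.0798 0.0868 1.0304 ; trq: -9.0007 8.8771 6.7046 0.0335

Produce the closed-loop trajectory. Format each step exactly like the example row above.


step 1 ; ang: -0.3652 0.2218 -0.3151 0.5099 ; qd: -1.4950 0.4232 -0.1880 1.3154 ; p_ee: -0.0810 0.0836 1.0294 ; trq: -6.5023 6.8409 5.7251 -1.0231
step 2 ; ang: -0.3949 0.2305 -0.3204 0.5358 ; qd: -2.4613 0.7377 -0.4973 2.1360 ; p_ee: -0.0817 0.0794 1.0256 ; trq: -4.3674 4.8911 4.5538 -1.3902
step 3 ; ang: -0.4365 0.2434 -0.3293 0.5715 ; qd: -3.0779 0.9711 -0.6770 2.6247 ; p_ee: -0.0821 0.0742 1.0201 ; trq: -2.5452 3.1041 3.2957 -1.4768
step 4 ; ang: -0.4855 0.2592 -0.3401 0.6130 ; qd: -3.4523 1.1286 -0.7466 2.9180 ; p_ee: -0.0823 0.0681 1.0131 ; trq: -1.0178 1.5423 2.0819 -1.4436
step 5 ; ang: -0.5389 0.2769 -0.3513 0.6579 ; qd: -3.6617 1.2280 -0.7459 3.0825 ; p_ee: -0.0824 0.0611 1.0052 ; trq: 0.2326 0.2325 0.9992 -1.3686
step 6 ; ang: -0.5945 0.2958 -0.3623 0.7047 ; qd: -3.7600 1.2856 -0.7066 3.1598 ; p_ee: -0.0825 0.0536 0.9965 ; trq: 1.2309 -0.8291 0.0880 -1.2934
step 7 ; ang: -0.6510 0.3153 -0.3725 0.7522 ; qd: -3.7834 1.3143 -0.6499 3.1788 ; p_ee: -0.0827 0.0458 0.9872 ; trq: 2.0077 -1.6658 -0.6440 -1.2401
step 8 ; ang: -0.7076 0.3351 -0.3818 0.7997 ; qd: -3.7560 1.3237 -0.5886 3.1594 ; p_ee: -0.0829 0.0377 0.9775 ; trq: 2.5959 -2.3097 -1.2078 -1.2186
step 9 ; ang: -0.7634 0.3549 -0.3902 0.8467 ; qd: -3.6937 1.3208 -0.5301 3.1156 ; p_ee: -0.0831 0.0296 0.9675 ; trq: 3.0270 -2.7943 -1.6236 -1.2316
step 10 ; ang: -0.8181 0.3747 -0.3978 0.8929 ; qd: -3.6071 1.3104 -0.4782 3.0569 ; p_ee: -0.0834 0.0217 0.9571 ; trq: 3.3295 -3.1508 -1.9144 -1.2775
step 11 ; ang: -0.8715 0.3943 -0.4046 0.9382 ; qd: -3.5034 1.2959 -0.4348 2.9894 ; p_ee: -0.0837 0.0140 0.9466 ; trq: 3.5282 -3.4062 -2.1024 -1.3528
step 12 ; ang: -0.9231 0.4136 -0.4109 0.9825 ; qd: -3.3877 1.2795 -0.4001 2.9173 ; p_ee: -0.0841 0.0066 0.9360 ; trq: 3.6443 -3.5829 -2.2077 -1.4528
step 13 ; ang: -0.9730 0.4326 -0.4167 1.0257 ; qd: -3.2634 1.2627 -0.3741 2.8431 ; p_ee: -0.0844 -0.0004 0.9252 ; trq: 3.6954 -3.6987 -2.2475 -1.5729
step 14 ; ang: -1.0210 0.4515 -0.4222 1.0677 ; qd: -3.1334 1.2460 -0.3559 2.7685 ; p_ee: -0.0848 -0.0070 0.9144 ; trq: 3.6959 -3.7679 -2.2362 -1.7084
step 15 ; ang: -1.0670 0.4700 -0.4275 1.1086 ; qd: -2.9996 1.2300 -0.3449 2.6944 ; p_ee: -0.0850 -0.0132 0.9035 ; trq: 3.6576 -3.8016 -2.1852 -1.8553
step 16 ; ang: -1.1110 0.4884 -0.4326 1.1485 ; qd: -2.8637 1.2146 -0.3401 2.6213 ; p_ee: -0.0852 -0.0189 0.8926 ; trq: 3.5903 -3.8082 -2.1041 -2.0100
step 17 ; ang: -1.1529 0.5065 -0.4377 1.1872 ; qd: -2.7269 1.1997 -0.3406 2.5494 ; p_ee: -0.0853 -0.0242 0.8817 ; trq: 3.5018 -3.7944 -2.0003 -2.1693
step 18 ; ang: -1.1928 0.5244 -0.4429 1.2249 ; qd: -2.5906 1.1851 -0.3456 2.4789 ; p_ee: -0.0852 -0.0290 0.8709 ; trq: 3.3984 -3.7650 -1.8795 -2.3307
step 19 ; ang: -1.2306 0.5420 -0.4481 1.2616 ; qd: -2.4554 1.1704 -0.3543 2.4097 ; p_ee: -0.0851 -0.0335 0.8600 ; trq: 3.2853 -3.7239 -1.7466 -2.4920
step 20 ; ang: -1.2665 0.5595 -0.4535 1.2972 ; qd: -2.3224 1.1553 -0.3660 2.3418 ; p_ee: -0.0848 -0.0376 0.8493 ; trq: 3.1666 -3.6740 -1.6052 -2.6515
step 21 ; ang: -1.3003 0.5767 -0.4591 1.3318 ; qd: -2.1921 1.1395 -0.3799 2.2751 ; p_ee: -0.0844 -0.0413 0.8386 ; trq: 3.0456 -3.6176 -1.4582 -2.8076
step 22 ; ang: -1.3323 0.5937 -0.4649 1.3654 ; qd: -2.0652 1.1226 -0.3954 2.2095 ; p_ee: -0.0838 -0.0447 0.8281 ; trq: 2.9248 -3.5562 -1.3078 -2.9592
step 23 ; ang: -1.3623 0.6104 -0.4709 1.3980 ; qd: -1.9421 1.1042 -0.4120 2.1450 ; p_ee: -0.0832 -0.0479 0.8176 ; trq: 2.8064 -3.4912 -1.1559 -3.1055
step 24 ; ang: -1.3906 0.6268 -0.4773 1.4297 ; qd: -1.8234 1.0843 -0.4292 2.0815 ; p_ee: -0.0824 -0.0508 0.8073 ; trq: 2.6919 -3.4234 -1.0039 -3.2457
step 25 ; ang: -1.4171 0.6429 -0.4838 1.4605 ; qd: -1.7093 1.0624 -0.4464 2.0190 ; p_ee: -0.0814 -0.0534 0.7971 ; trq: 2.5825 -3.3538 -0.8529 -3.3792
step 26 ; ang: -1.4419 0.6586 -0.4906 1.4903 ; qd: -1.6001 1.0384 -0.4633 1.9574 ; p_ee: -0.0804 -0.0559 0.7870 ; trq: 2.4789 -3.2826 -0.7037 -3.5056
step 27 ; ang: -1.4651 0.6740 -0.4977 1.5192 ; qd: -1.4960 1.0124 -0.4795 1.8967 ; p_ee: -0.0793 -0.0583 0.7771 ; trq: 2.3818 -3.2103 -0.5570 -3.6248
step 28 ; ang: -1.4868 0.6889 -0.5050 1.5472 ; qd: -1.3972 0.9841 -0.4947 1.8369 ; p_ee: -0.0781 -0.0605 0.7674 ; trq: 2.2915 -3.1372 -0.4133 -3.7365
step 29 ; ang: -1.5071 0.7035 -0.5125 1.5743 ; qd: -1.3037 0.9536 -0.5087 1.7780 ; p_ee: -0.0768 -0.0626 0.7578 ; trq: 2.2081 -3.0634 -0.2729 -3.8406
step 30 ; ang: -1.5260 0.7175 -0.5202 1.6005 ; qd: -1.2154 0.9209 -0.5212 1.7200 ; p_ee: -0.0755 -0.0646 0.7484 ; trq: 2.1316 -2.9890 -0.1360 -3.9372
step 31 ; ang: -1.5436 0.7311 -0.5281 1.6259 ; qd: -1.1325 0.8863 -0.5323 1.6630 ; p_ee: -0.0740 -0.0665 0.7392 ; trq: 2.0617 -2.9141 -0.0028 -4.0262
step 32 ; ang: -1.5600 0.7441 -0.5361 1.6504 ; qd: -1.0546 0.8499 -0.5417 1.6069 ; p_ee: -0.0726 -0.0683 0.7302 ; trq: 1.9983 -2.8386 0.1267 -4.1079
step 33 ; ang: -1.5753 0.7565 -0.5443 1.6741 ; qd: -0.9818 0.8118 -0.5496 1.5518 ; p_ee: -0.0711 -0.0701 0.7213 ; trq: 1.9410 -2.7626 0.2525 -4.1823
step 34 ; ang: -1.5895 0.7684 -0.5526 1.6969 ; qd: -0.9137 0.7724 -0.5558 1.4977 ; p_ee: -0.0696 -0.0719 0.7127 ; trq: 1.8894 -2.6861 0.3746 -4.2498
step 35 ; ang: -1.6028 0.7797 -0.5609 1.7190 ; qd: -0.8502 0.7319 -0.5605 1.4446 ; p_ee: -0.0681 -0.0736 0.7043 ; trq: 1.8432 -2.6091 0.4931 -4.3105
step 36 ; ang: -1.6151 0.7904 -0.5694 1.7403 ; qd: -0.7911 0.6907 -0.5636 1.3926 ; p_ee: -0.0665 -0.0754 0.6961 ; trq: 1.8018 -2.5317 0.6082 -4.3647
step 37 ; ang: -1.6265 0.8004 -0.5778 1.7608 ; qd: -0.7361 0.6489 -0.5654 1.3417 ; p_ee: -0.0650 -0.0770 0.6881 ; trq: 1.7649 -2.4538 0.7198 -4.4127
step 38 ; ang: -1.6372 0.8098 -0.5863 1.7805 ; qd: -0.6849 0.6070 -0.5659 1.2919 ; p_ee: -0.0634 -0.0787 0.6803 ; trq: 1.7322 -2.3756 0.8283 -4.4549
step 39 ; ang: -1.6471 0.8186 -0.5948 1.7996 ; qd: -0.6374 0.5651 -0.5652 1.2433 ; p_ee: -0.0619 -0.0804 0.6727 ; trq: 1.7032 -2.2972 0.9335 -4.4915
step 40 ; ang: -1.6564 0.8268 -0.6032 1.8178 ; qd: -0.5933 0.5237 -0.5634 1.1960 ; p_ee: -0.0604 -0.0820 0.6653


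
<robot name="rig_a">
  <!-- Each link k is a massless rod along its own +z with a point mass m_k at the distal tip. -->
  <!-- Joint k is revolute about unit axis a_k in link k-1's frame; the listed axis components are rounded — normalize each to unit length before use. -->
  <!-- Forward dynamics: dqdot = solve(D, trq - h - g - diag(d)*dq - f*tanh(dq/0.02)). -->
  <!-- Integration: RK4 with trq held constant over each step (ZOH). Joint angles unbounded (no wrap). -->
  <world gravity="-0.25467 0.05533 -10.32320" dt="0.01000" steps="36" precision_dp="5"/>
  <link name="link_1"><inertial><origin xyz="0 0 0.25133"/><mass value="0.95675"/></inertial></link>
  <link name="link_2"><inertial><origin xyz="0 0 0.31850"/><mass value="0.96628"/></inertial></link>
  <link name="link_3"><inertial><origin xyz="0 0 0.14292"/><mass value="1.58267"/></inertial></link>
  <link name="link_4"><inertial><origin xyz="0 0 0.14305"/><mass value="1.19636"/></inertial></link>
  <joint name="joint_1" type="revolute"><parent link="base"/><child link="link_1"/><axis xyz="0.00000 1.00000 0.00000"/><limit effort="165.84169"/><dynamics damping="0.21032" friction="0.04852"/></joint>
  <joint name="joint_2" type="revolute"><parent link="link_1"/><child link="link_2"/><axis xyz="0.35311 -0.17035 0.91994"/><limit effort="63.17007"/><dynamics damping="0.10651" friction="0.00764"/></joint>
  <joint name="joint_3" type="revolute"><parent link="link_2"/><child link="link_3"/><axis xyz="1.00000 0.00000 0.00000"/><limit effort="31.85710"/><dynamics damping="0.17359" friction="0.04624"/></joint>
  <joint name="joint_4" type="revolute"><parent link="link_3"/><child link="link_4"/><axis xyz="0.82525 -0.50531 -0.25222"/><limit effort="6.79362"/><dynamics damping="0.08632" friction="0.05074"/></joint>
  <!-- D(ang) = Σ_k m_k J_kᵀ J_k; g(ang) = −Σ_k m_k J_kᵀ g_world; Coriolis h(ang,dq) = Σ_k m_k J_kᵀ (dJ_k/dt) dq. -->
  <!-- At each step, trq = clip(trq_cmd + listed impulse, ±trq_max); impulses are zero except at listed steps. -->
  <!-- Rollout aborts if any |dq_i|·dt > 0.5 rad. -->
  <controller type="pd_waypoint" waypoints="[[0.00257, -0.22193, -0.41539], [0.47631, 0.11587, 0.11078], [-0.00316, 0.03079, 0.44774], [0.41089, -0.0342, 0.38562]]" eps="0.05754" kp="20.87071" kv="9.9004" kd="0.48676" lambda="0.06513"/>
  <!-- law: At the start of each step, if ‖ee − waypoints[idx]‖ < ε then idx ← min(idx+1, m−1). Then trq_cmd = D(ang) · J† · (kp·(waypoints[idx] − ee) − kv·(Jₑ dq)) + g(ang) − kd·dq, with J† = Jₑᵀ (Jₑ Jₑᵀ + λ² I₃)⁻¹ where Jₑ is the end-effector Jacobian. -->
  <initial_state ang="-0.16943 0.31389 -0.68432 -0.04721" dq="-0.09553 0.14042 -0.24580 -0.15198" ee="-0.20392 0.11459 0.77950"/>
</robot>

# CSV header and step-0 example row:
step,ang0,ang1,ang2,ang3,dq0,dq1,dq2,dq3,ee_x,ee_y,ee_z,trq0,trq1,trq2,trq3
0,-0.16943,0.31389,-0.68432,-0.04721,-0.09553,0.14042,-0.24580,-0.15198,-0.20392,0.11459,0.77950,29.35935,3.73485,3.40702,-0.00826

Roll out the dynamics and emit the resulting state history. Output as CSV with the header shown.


step,ang0,ang1,ang2,ang3,dq0,dq1,dq2,dq3,ee_x,ee_y,ee_z,trq0,trq1,trq2,trq3
1,-0.16843,0.32185,-0.69249,-0.05053,0.29084,1.43534,-1.36946,-0.52245,-0.20479,0.11477,0.77808,28.10786,2.87986,3.94557,0.20934
2,-0.16398,0.34104,-0.71019,-0.05741,0.59674,2.38212,-2.15342,-0.86233,-0.20533,0.11453,0.77544,26.78964,2.27570,4.20272,0.38303
3,-0.15677,0.36832,-0.73459,-0.06734,0.84142,3.05652,-2.71130,-1.13314,-0.20546,0.11383,0.77187,25.36950,1.83165,4.27049,0.50209
4,-0.14735,0.40130,-0.76379,-0.07966,1.03898,3.52646,-3.11804,-1.33812,-0.20516,0.11265,0.76755,23.81116,1.48884,4.21475,0.57612
5,-0.13615,0.43821,-0.79654,-0.09377,1.19922,3.84449,-3.42227,-1.48924,-0.20441,0.11096,0.76259,22.10236,1.20937,4.08282,0.61750
6,-0.12350,0.47771,-0.83195,-0.10919,1.32879,4.04915,-3.65471,-1.59852,-0.20322,0.10877,0.75707,20.25681,0.96941,3.90890,0.63724
7,-0.10969,0.51882,-0.86942,-0.12555,1.43227,4.16854,-3.83471,-1.67574,-0.20159,0.10612,0.75102,18.30770,0.75418,3.71792,0.64395
8,-0.09496,0.56080,-0.90847,-0.14257,1.51299,4.22359,-3.97476,-1.72824,-0.19955,0.10302,0.74448,16.29881,0.55460,3.52795,0.64401
9,-0.07953,0.60307,-0.94877,-0.16002,1.57355,4.23030,-4.08323,-1.76148,-0.19711,0.09952,0.73746,14.27636,0.36517,3.35186,0.64196
10,-0.06358,0.64523,-0.99001,-0.17773,1.61614,4.20119,-4.16608,-1.77952,-0.19431,0.09566,0.72999,12.28317,0.18263,3.19843,0.64089
11,-0.04729,0.68696,-1.03197,-0.19557,1.64265,4.14623,-4.22782,-1.78548,-0.19117,0.09149,0.72209,10.35512,0.00509,3.07311,0.64285
12,-0.03081,0.72804,-1.07446,-0.21342,1.65481,4.07333,-4.27206,-1.78180,-0.18773,0.08705,0.71378,8.51973,-0.16850,2.97881,0.64902
13,-0.01426,0.76834,-1.11731,-0.23120,1.65414,3.98883,-4.30175,-1.77040,-0.18401,0.08238,0.70507,6.79622,-0.33866,2.91641,0.65997
14,0.00221,0.80776,-1.16040,-0.24883,1.64203,3.89769,-4.31941,-1.75282,-0.18005,0.07753,0.69600,5.19629,-0.50567,2.88527,0.67577
15,0.01852,0.84625,-1.20362,-0.26627,1.61973,3.80383,-4.32717,-1.73029,-0.17590,0.07254,0.68657,3.72542,-0.66964,2.88372,0.69615
16,0.03455,0.88381,-1.24687,-0.28346,1.58832,3.71024,-4.32685,-1.70380,-0.17157,0.06743,0.67683,2.38424,-0.83062,2.90931,0.72060
17,0.05024,0.92044,-1.29008,-0.30037,1.54875,3.61924,-4.32003,-1.67413,-0.16711,0.06226,0.66677,1.16973,-0.98865,2.95916,0.74842
18,0.06548,0.95618,-1.33320,-0.31697,1.50184,3.53257,-4.30801,-1.64188,-0.16255,0.05704,0.65644,0.07635,-1.14377,3.03011,0.77882
19,0.08023,0.99108,-1.37618,-0.33324,1.44830,3.45151,-4.29192,-1.60754,-0.15790,0.05180,0.64586,-0.90305,-1.29603,3.11892,0.81096
20,0.09441,1.02521,-1.41898,-0.34916,1.38871,3.37705,-4.27269,-1.57148,-0.15321,0.04656,0.63504,-1.77658,-1.44552,3.22237,0.84399
21,0.10797,1.05863,-1.46157,-0.36471,1.32357,3.30989,-4.25108,-1.53398,-0.14850,0.04134,0.62402,-2.55275,-1.59231,3.33731,0.87706
22,0.12085,1.09142,-1.50394,-0.37989,1.25326,3.25056,-4.22774,-1.49524,-0.14377,0.03617,0.61281,-3.24012,-1.73651,3.46075,0.90936
23,0.13301,1.12365,-1.54608,-0.39467,1.17810,3.19948,-4.20318,-1.45542,-0.13907,0.03105,0.60144,-3.84698,-1.87819,3.58988,0.94012
24,0.14439,1.15542,-1.58796,-0.40904,1.09833,3.15696,-4.17781,-1.41460,-0.13440,0.02599,0.58993,-4.38121,-2.01743,3.72203,0.96864
25,0.15495,1.18681,-1.62959,-0.42301,1.01411,3.12327,-4.15197,-1.37285,-0.12977,0.02102,0.57831,-4.85016,-2.15430,3.85477,0.99427
26,0.16465,1.21791,-1.67095,-0.43655,0.92558,3.09868,-4.12591,-1.33020,-0.12521,0.01614,0.56659,-5.26053,-2.28884,3.98582,1.01641
27,0.17344,1.24880,-1.71206,-0.44967,0.83277,3.08343,-4.09981,-1.28662,-0.12071,0.01135,0.55481,-5.61841,-2.42107,4.11308,1.03452
28,0.18128,1.27960,-1.75291,-0.46234,0.73571,3.07780,-4.07382,-1.24209,-0.11630,0.00667,0.54299,-5.92919,-2.55096,4.23458,1.04811
29,0.18813,1.31038,-1.79350,-0.47456,0.63436,3.08211,-4.04802,-1.19654,-0.11197,0.00210,0.53114,-6.19757,-2.67846,4.34853,1.05677
30,0.19395,1.34126,-1.83383,-0.48633,0.52866,3.09672,-4.02244,-1.14988,-0.10774,-0.00236,0.51930,-6.42758,-2.80350,4.45322,1.06010
31,0.19869,1.37235,-1.87391,-0.49762,0.41850,3.12205,-3.99708,-1.10199,-0.10360,-0.00668,0.50748,-6.62254,-2.92592,4.54704,1.05777
32,0.20230,1.40373,-1.91374,-0.50843,0.30377,3.15857,-3.97189,-1.05271,-0.09957,-0.01088,0.49571,-6.78503,-3.04553,4.62848,1.04947
33,0.20474,1.43555,-1.95332,-0.51874,0.18433,3.20682,-3.94677,-1.00186,-0.09565,-0.01494,0.48402,-6.91684,-3.16207,4.69605,1.03493
34,0.20597,1.46790,-1.99264,-0.52853,0.06003,3.26741,-3.92158,-0.94917,-0.09185,-0.01885,0.47243,-7.01891,-3.27518,4.74829,1.01391
35,0.20593,1.50093,-2.03172,-0.53777,-0.06854,3.34030,-3.89665,-0.89167,-0.08816,-0.02262,0.46096,-7.09482,-3.38405,4.78370,0.98492
36,0.20458,1.53475,-2.07054,-0.54643,-0.20166,3.42637,-3.87080,-0.83186,-0.08459,-0.02622,0.44965,,,,


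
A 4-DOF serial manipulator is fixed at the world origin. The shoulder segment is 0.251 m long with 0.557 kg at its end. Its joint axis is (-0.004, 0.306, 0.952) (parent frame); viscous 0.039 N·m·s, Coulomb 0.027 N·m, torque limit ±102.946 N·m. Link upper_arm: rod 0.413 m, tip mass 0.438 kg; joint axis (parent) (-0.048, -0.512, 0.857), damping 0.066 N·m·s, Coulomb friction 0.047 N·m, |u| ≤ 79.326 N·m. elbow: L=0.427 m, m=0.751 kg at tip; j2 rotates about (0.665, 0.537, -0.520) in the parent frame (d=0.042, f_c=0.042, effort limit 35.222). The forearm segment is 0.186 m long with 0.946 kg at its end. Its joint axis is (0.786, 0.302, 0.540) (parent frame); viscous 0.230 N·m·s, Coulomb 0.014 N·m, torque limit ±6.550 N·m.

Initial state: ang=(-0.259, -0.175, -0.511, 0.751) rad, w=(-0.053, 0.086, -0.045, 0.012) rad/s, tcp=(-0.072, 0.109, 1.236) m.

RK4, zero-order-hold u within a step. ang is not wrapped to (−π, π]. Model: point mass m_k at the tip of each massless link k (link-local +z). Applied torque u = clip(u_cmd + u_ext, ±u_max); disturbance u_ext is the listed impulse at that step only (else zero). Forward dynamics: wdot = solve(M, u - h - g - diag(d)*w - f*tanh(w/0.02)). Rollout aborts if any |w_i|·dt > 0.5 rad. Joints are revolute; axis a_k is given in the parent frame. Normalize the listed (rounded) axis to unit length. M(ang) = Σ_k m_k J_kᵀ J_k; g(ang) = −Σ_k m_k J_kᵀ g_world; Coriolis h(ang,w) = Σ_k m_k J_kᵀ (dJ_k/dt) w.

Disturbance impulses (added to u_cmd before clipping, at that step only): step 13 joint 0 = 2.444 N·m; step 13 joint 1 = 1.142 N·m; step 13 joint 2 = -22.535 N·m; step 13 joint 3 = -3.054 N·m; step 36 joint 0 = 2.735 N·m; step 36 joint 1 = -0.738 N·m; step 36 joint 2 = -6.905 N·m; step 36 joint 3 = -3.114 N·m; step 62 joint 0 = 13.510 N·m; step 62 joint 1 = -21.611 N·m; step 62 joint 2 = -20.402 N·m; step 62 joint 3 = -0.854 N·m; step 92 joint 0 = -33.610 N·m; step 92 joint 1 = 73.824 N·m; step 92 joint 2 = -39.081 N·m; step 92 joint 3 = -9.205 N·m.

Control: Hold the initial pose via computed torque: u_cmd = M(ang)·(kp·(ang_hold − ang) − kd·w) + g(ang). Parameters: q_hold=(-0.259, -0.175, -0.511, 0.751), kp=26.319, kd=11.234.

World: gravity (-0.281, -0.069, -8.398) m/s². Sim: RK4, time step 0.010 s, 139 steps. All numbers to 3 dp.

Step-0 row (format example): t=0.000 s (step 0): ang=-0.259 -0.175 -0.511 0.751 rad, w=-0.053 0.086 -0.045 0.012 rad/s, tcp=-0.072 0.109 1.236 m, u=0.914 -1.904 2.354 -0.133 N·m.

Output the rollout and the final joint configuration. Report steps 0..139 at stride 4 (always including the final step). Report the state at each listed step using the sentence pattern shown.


t=0.040 s (step 4): ang=-0.260 -0.172 -0.512 0.751 rad, w=-0.023 0.054 -0.022 -0.008 rad/s, tcp=-0.074 0.110 1.236 m, u=0.791 -1.640 2.188 -0.167 N·m.
t=0.080 s (step 8): ang=-0.261 -0.171 -0.513 0.751 rad, w=-0.016 0.027 -0.012 -0.006 rad/s, tcp=-0.075 0.110 1.236 m, u=0.706 -1.453 2.074 -0.193 N·m.
t=0.120 s (step 12): ang=-0.262 -0.170 -0.513 0.750 rad, w=-0.008 0.010 -0.006 -0.003 rad/s, tcp=-0.076 0.111 1.236 m, u=0.648 -1.326 1.997 -0.210 N·m.
t=0.160 s (step 16): ang=-0.226 -0.168 -0.542 0.758 rad, w=1.121 -0.020 -0.990 0.150 rad/s, tcp=-0.073 0.120 1.233 m, u=0.383 -1.194 4.090 0.081 N·m.
t=0.200 s (step 20): ang=-0.194 -0.171 -0.573 0.760 rad, w=0.529 -0.094 -0.561 -0.008 rad/s, tcp=-0.070 0.131 1.230 m, u=0.429 -1.088 3.453 -0.003 N·m.
t=0.240 s (step 24): ang=-0.180 -0.174 -0.589 0.759 rad, w=0.208 -0.079 -0.273 -0.010 rad/s, tcp=-0.069 0.136 1.228 m, u=0.455 -1.079 3.026 -0.066 N·m.
t=0.280 s (step 28): ang=-0.176 -0.177 -0.596 0.759 rad, w=0.026 -0.051 -0.083 -0.007 rad/s, tcp=-0.068 0.138 1.228 m, u=0.470 -1.086 2.724 -0.110 N·m.
t=0.320 s (step 32): ang=-0.176 -0.178 -0.597 0.759 rad, w=-0.014 -0.007 0.027 0.001 rad/s, tcp=-0.067 0.138 1.227 m, u=0.466 -1.086 2.515 -0.143 N·m.
t=0.360 s (step 36): ang=-0.177 -0.178 -0.594 0.759 rad, w=-0.035 0.011 0.079 0.003 rad/s, tcp=-0.067 0.138 1.228 m, u=3.192 -1.802 -4.522 -3.279 N·m.
t=0.400 s (step 40): ang=-0.128 -0.168 -0.599 0.714 rad, w=0.947 0.188 -0.142 -0.618 rad/s, tcp=-0.068 0.142 1.229 m, u=0.254 -0.901 2.881 0.026 N·m.
t=0.440 s (step 44): ang=-0.104 -0.163 -0.603 0.702 rad, w=0.294 0.052 -0.038 -0.100 rad/s, tcp=-0.067 0.144 1.229 m, u=0.334 -0.888 2.631 -0.055 N·m.
t=0.480 s (step 48): ang=-0.100 -0.162 -0.602 0.701 rad, w=-0.019 -0.002 0.053 0.017 rad/s, tcp=-0.066 0.144 1.229 m, u=0.376 -0.901 2.475 -0.091 N·m.
t=0.520 s (step 52): ang=-0.102 -0.162 -0.599 0.702 rad, w=-0.084 0.004 0.102 0.022 rad/s, tcp=-0.066 0.143 1.229 m, u=0.385 -0.918 2.370 -0.109 N·m.
t=0.560 s (step 56): ang=-0.107 -0.162 -0.594 0.703 rad, w=-0.122 0.006 0.129 0.022 rad/s, tcp=-0.066 0.141 1.230 m, u=0.391 -0.926 2.291 -0.123 N·m.
t=0.600 s (step 60): ang=-0.112 -0.162 -0.589 0.704 rad, w=-0.143 0.007 0.141 0.022 rad/s, tcp=-0.065 0.139 1.230 m, u=0.396 -0.931 2.230 -0.134 N·m.
t=0.640 s (step 64): ang=-0.050 -0.156 -0.618 0.724 rad, w=3.795 0.142 -2.031 1.026 rad/s, tcp=-0.060 0.145 1.227 m, u=-0.969 1.668 4.125 -0.082 N·m.
t=0.680 s (step 68): ang=0.054 -0.160 -0.679 0.746 rad, w=1.663 -0.210 -1.050 0.212 rad/s, tcp=-0.052 0.158 1.219 m, u=-0.506 1.236 3.353 -0.128 N·m.
t=0.720 s (step 72): ang=0.097 -0.169 -0.707 0.749 rad, w=0.593 -0.189 -0.428 0.009 rad/s, tcp=-0.047 0.165 1.215 m, u=-0.220 0.669 2.999 -0.131 N·m.
t=0.760 s (step 76): ang=0.108 -0.175 -0.717 0.749 rad, w=-0.006 -0.123 -0.059 -0.004 rad/s, tcp=-0.045 0.168 1.214 m, u=-0.041 0.233 2.785 -0.137 N·m.
t=0.800 s (step 80): ang=0.102 -0.178 -0.715 0.749 rad, w=-0.244 -0.054 0.128 0.008 rad/s, tcp=-0.043 0.168 1.215 m, u=0.054 -0.067 2.650 -0.144 N·m.
t=0.840 s (step 84): ang=0.090 -0.180 -0.707 0.749 rad, w=-0.372 -0.011 0.233 0.008 rad/s, tcp=-0.042 0.166 1.216 m, u=0.118 -0.267 2.546 -0.151 N·m.
t=0.880 s (step 88): ang=0.073 -0.180 -0.697 0.750 rad, w=-0.451 0.008 0.289 0.007 rad/s, tcp=-0.042 0.164 1.217 m, u=0.162 -0.391 2.459 -0.159 N·m.
t=0.920 s (step 92): ang=0.054 -0.179 -0.685 0.750 rad, w=-0.492 0.014 0.312 0.006 rad/s, tcp=-0.042 0.160 1.219 m, u=-33.414 73.349 -35.222 -6.550 N·m.
t=0.960 s (step 96): ang=-0.102 -0.178 -0.661 0.812 rad, w=-3.483 0.046 0.677 0.928 rad/s, tcp=-0.062 0.154 1.218 m, u=3.153 -6.967 5.084 0.382 N·m.
t=1.000 s (step 100): ang=-0.211 -0.176 -0.636 0.832 rad, w=-2.063 0.036 0.593 0.207 rad/s, tcp=-0.079 0.149 1.219 m, u=2.326 -5.068 3.873 0.166 N·m.
t=1.040 s (step 104): ang=-0.274 -0.175 -0.614 0.835 rad, w=-1.181 0.029 0.463 0.002 rad/s, tcp=-0.089 0.145 1.220 m, u=1.765 -3.795 3.175 0.014 N·m.
t=1.080 s (step 108): ang=-0.310 -0.174 -0.598 0.835 rad, w=-0.630 0.027 0.347 -0.019 rad/s, tcp=-0.095 0.141 1.222 m, u=1.381 -2.940 2.751 -0.093 N·m.
t=1.120 s (step 112): ang=-0.328 -0.173 -0.586 0.834 rad, w=-0.289 0.023 0.262 -0.022 rad/s, tcp=-0.097 0.137 1.223 m, u=1.114 -2.358 2.480 -0.165 N·m.
t=1.160 s (step 116): ang=-0.335 -0.172 -0.577 0.833 rad, w=-0.081 0.018 0.202 -0.022 rad/s, tcp=-0.098 0.134 1.224 m, u=0.929 -1.958 2.299 -0.213 N·m.
t=1.200 s (step 120): ang=-0.336 -0.171 -0.570 0.832 rad, w=0.012 0.001 0.161 -0.020 rad/s, tcp=-0.097 0.131 1.225 m, u=0.806 -1.683 2.174 -0.246 N·m.
t=1.240 s (step 124): ang=-0.335 -0.172 -0.564 0.831 rad, w=0.038 -0.017 0.134 -0.016 rad/s, tcp=-0.096 0.129 1.225 m, u=0.731 -1.507 2.085 -0.268 N·m.
t=1.280 s (step 128): ang=-0.333 -0.173 -0.559 0.831 rad, w=0.058 -0.023 0.114 -0.015 rad/s, tcp=-0.094 0.126 1.226 m, u=0.680 -1.390 2.022 -0.283 N·m.
t=1.320 s (step 132): ang=-0.330 -0.173 -0.555 0.830 rad, w=0.070 -0.026 0.098 -0.014 rad/s, tcp=-0.092 0.124 1.227 m, u=0.645 -1.309 1.976 -0.294 N·m.
t=1.360 s (step 136): ang=-0.327 -0.175 -0.551 0.830 rad, w=0.075 -0.026 0.085 -0.014 rad/s, tcp=-0.090 0.122 1.227 m, u=0.620 -1.253 1.944 -0.301 N·m.
t=1.390 s (step 139): ang=-0.325 -0.175 -0.549 0.829 rad, w=0.076 -0.026 0.077 -0.014 rad/s, tcp=-0.089 0.121 1.228 m.
final ang (rad): -0.325 -0.175 -0.549 0.829


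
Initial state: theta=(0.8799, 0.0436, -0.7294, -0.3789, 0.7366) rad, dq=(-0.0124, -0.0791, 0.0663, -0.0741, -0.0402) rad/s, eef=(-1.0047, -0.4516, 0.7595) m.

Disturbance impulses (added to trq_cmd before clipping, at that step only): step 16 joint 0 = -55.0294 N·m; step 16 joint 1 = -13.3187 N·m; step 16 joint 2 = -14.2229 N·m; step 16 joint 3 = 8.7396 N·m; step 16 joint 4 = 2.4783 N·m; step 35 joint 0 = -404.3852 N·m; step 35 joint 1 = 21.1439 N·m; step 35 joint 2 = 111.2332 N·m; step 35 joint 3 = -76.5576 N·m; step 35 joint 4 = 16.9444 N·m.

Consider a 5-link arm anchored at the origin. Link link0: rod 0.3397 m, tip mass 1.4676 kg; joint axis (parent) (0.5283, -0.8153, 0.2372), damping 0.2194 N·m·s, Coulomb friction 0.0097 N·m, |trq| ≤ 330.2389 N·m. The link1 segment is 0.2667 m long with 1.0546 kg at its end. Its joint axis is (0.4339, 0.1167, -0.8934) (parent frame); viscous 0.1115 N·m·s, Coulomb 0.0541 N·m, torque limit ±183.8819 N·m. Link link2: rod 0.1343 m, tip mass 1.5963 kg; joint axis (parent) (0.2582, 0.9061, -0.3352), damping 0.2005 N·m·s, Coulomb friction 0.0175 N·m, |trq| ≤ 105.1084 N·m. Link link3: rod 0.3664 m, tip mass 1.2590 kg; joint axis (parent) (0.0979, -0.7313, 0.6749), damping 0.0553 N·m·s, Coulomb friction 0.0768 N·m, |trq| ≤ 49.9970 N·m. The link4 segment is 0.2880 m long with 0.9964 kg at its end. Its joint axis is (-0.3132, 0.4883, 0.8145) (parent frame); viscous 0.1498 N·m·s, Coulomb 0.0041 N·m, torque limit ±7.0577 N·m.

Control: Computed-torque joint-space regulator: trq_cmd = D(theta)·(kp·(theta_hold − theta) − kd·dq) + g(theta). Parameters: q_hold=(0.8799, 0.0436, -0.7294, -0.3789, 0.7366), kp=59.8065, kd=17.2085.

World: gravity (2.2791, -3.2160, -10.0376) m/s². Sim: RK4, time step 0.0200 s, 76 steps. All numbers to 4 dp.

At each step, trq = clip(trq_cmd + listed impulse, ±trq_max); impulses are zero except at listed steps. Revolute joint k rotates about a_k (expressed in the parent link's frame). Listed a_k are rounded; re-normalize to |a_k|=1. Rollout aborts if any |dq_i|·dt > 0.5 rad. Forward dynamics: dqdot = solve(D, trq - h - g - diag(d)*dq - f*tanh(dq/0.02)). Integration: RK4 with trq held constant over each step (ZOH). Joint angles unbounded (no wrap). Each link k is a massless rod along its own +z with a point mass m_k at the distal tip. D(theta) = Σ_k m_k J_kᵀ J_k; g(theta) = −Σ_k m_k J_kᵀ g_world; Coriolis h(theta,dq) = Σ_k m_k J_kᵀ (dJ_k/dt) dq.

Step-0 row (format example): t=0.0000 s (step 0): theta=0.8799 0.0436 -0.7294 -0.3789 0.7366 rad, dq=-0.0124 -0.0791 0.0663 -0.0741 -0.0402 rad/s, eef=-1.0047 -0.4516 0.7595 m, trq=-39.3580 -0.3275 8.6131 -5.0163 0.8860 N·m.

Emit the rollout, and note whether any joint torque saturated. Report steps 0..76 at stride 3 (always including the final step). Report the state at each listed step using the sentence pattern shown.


t=0.0600 s (step 3): theta=0.8793 0.0428 -0.7271 -0.3794 0.7368 rad, dq=-0.0056 0.0054 0.0049 -0.0113 -0.0038 rad/s, eef=-1.0035 -0.4516 0.7616 m, trq=-41.2907 -0.0674 9.5452 -5.6328 0.9536 N·m.
t=0.1200 s (step 6): theta=0.8792 0.0428 -0.7265 -0.3790 0.7370 rad, dq=0.0000 0.0032 -0.0061 -0.0037 -0.0040 rad/s, eef=-1.0033 -0.4515 0.7619 m, trq=-42.0287 0.0488 9.8905 -5.8600 0.9796 N·m.
t=0.1800 s (step 9): theta=0.8793 0.0428 -0.7264 -0.3784 0.7373 rad, dq=0.0017 0.0023 -0.0092 -0.0023 -0.0040 rad/s, eef=-1.0035 -0.4515 0.7616 m, trq=-42.3026 0.0942 10.0177 -5.9452 0.9891 N·m.
t=0.2400 s (step 12): theta=0.8794 0.0427 -0.7264 -0.3778 0.7375 rad, dq=0.0019 0.0022 -0.0099 -0.0030 -0.0043 rad/s, eef=-1.0037 -0.4515 0.7612 m, trq=-42.3978 0.1125 10.0625 -5.9767 0.9924 N·m.
t=0.3000 s (step 15): theta=0.8795 0.0427 -0.7264 -0.3772 0.7377 rad, dq=0.0016 0.0024 -0.0092 -0.0031 -0.0041 rad/s, eef=-1.0040 -0.4515 0.7609 m, trq=-42.4256 0.1201 10.0768 -5.9885 0.9932 N·m.
t=0.3600 s (step 18): theta=0.8639 0.0407 -0.7276 -0.3302 0.7368 rad, dq=-0.3855 -0.0499 -0.1041 1.0227 -0.0475 rad/s, eef=-1.0105 -0.4376 0.7559 m, trq=-28.2152 3.5890 13.8827 -8.2961 0.3243 N·m.
t=0.4200 s (step 21): theta=0.8523 0.0395 -0.7349 -0.3059 0.7334 rad, dq=-0.0499 -0.0070 -0.0923 0.0116 -0.0415 rad/s, eef=-1.0144 -0.4274 0.7524 m, trq=-37.2164 1.6479 11.6742 -7.0455 0.7424 N·m.
t=0.4800 s (step 24): theta=0.8530 0.0395 -0.7352 -0.3081 0.7346 rad, dq=0.0536 0.0071 0.0642 -0.0502 0.0585 rad/s, eef=-1.0143 -0.4278 0.7525 m, trq=-40.6259 0.9103 10.8090 -6.6369 0.9168 N·m.
t=0.5400 s (step 27): theta=0.8571 0.0400 -0.7301 -0.3117 0.7382 rad, dq=0.0750 0.0107 0.0953 -0.0671 0.0597 rad/s, eef=-1.0132 -0.4313 0.7534 m, trq=-41.8969 0.5775 10.4567 -6.4630 0.9815 N·m.
t=0.6000 s (step 30): theta=0.8615 0.0406 -0.7244 -0.3157 0.7415 rad, dq=0.0703 0.0105 0.0903 -0.0624 0.0522 rad/s, eef=-1.0119 -0.4352 0.7543 m, trq=-42.3508 0.4055 10.2974 -6.3745 1.0004 N·m.
t=0.6600 s (step 33): theta=0.8654 0.0411 -0.7193 -0.3190 0.7445 rad, dq=0.0587 0.0092 0.0770 -0.0492 0.0456 rad/s, eef=-1.0108 -0.4387 0.7551 m, trq=-42.4953 0.3073 10.2185 -6.3255 1.0024 N·m.
t=0.7200 s (step 36): theta=0.8559 0.0036 -0.5828 -0.1341 0.8187 rad, dq=-1.2387 -4.0519 12.5100 17.4210 7.9016 rad/s, eef=-1.0096 -0.4364 0.7629 m, trq=60.0574 -7.4755 -23.2934 8.8629 -0.9643 N·m.
t=0.7800 s (step 39): theta=0.8099 -0.1051 -0.2943 0.2768 1.0151 rad, dq=-0.3541 -0.2638 0.8158 1.4469 0.3551 rad/s, eef=-0.9940 -0.4280 0.7796 m, trq=-5.5658 -3.1921 -0.9847 -3.1938 0.4355 N·m.
t=0.8400 s (step 42): theta=0.8043 -0.1016 -0.3044 0.2682 1.0042 rad, dq=0.1052 0.1469 -0.6795 -1.0975 -0.3444 rad/s, eef=-0.9922 -0.4244 0.7841 m, trq=-29.8719 -1.1678 7.0690 -6.5194 0.2719 N·m.
t=0.9000 s (step 45): theta=0.8156 -0.0949 -0.3516 0.1855 0.9855 rad, dq=0.2428 0.0675 -0.8281 -1.5265 -0.2827 rad/s, eef=-0.9966 -0.4199 0.7832 m, trq=-38.8783 -0.1021 10.1328 -7.6241 0.2191 N·m.
t=0.9600 s (step 48): theta=0.8306 -0.0924 -0.3986 0.0968 0.9701 rad, dq=0.2458 0.0296 -0.7304 -1.3990 -0.2493 rad/s, eef=-1.0011 -0.4174 0.7803 m, trq=-42.1028 0.3599 11.1640 -7.9062 0.2724 N·m.
t=1.0200 s (step 51): theta=0.8443 -0.0902 -0.4383 0.0207 0.9557 rad, dq=0.2073 0.0479 -0.5988 -1.1408 -0.2458 rad/s, eef=-1.0045 -0.4174 0.7771 m, trq=-43.1743 0.4866 11.3853 -7.8627 0.3602 N·m.
t=1.0800 s (step 54): theta=0.8553 -0.0863 -0.4706 -0.0399 0.9412 rad, dq=0.1628 0.0824 -0.4853 -0.8934 -0.2472 rad/s, eef=-1.0066 -0.4193 0.7740 m, trq=-43.4520 0.4648 11.3140 -7.7038 0.4473 N·m.
t=1.1400 s (step 57): theta=0.8639 -0.0804 -0.4968 -0.0870 0.9267 rad, dq=0.1233 0.1114 -0.3976 -0.6934 -0.2433 rad/s, eef=-1.0078 -0.4223 0.7715 m, trq=-43.4449 0.3946 11.1594 -7.5207 0.5220 N·m.
t=1.2000 s (step 60): theta=0.8703 -0.0732 -0.5185 -0.1237 0.9126 rad, dq=0.0915 0.1270 -0.3301 -0.5404 -0.2330 rad/s, eef=-1.0085 -0.4257 0.7693 m, trq=-43.3453 0.3221 11.0010 -7.3504 0.5827 N·m.
t=1.2600 s (step 63): theta=0.8750 -0.0654 -0.5365 -0.1523 0.8992 rad, dq=0.0669 0.1306 -0.2776 -0.4254 -0.2182 rad/s, eef=-1.0088 -0.4292 0.7676 m, trq=-43.2251 0.2630 10.8646 -7.2046 0.6312 N·m.
t=1.3200 s (step 66): theta=0.8785 -0.0577 -0.5518 -0.1750 0.8868 rad, dq=0.0482 0.1262 -0.2360 -0.3390 -0.2009 rad/s, eef=-1.0089 -0.4323 0.7661 m, trq=-43.1103 0.2196 10.7547 -7.0840 0.6702 N·m.
t=1.3800 s (step 69): theta=0.8809 -0.0504 -0.5649 -0.1932 0.8754 rad, dq=0.0341 0.1171 -0.2024 -0.2736 -0.1826 rad/s, eef=-1.0089 -0.4351 0.7649 m, trq=-43.0090 0.1896 10.6681 -6.9855 0.7020 N·m.
t=1.4400 s (step 72): theta=0.8826 -0.0437 -0.5761 -0.2080 0.8651 rad, dq=0.0237 0.1060 -0.1747 -0.2234 -0.1644 rad/s, eef=-1.0089 -0.4375 0.7639 m, trq=-42.9230 0.1697 10.6003 -6.9052 0.7282 N·m.
t=1.5000 s (step 75): theta=0.8838 -0.0377 -0.5858 -0.2201 0.8559 rad, dq=0.0160 0.0944 -0.1515 -0.1845 -0.1469 rad/s, eef=-1.0089 -0.4394 0.7631 m, trq=-42.8514 0.1570 10.5468 -6.8393 0.7502 N·m.
t=1.5200 s (step 76): theta=0.8841 -0.0358 -0.5888 -0.2236 0.8530 rad, dq=0.0139 0.0905 -0.1445 -0.1734 -0.1414 rad/s, eef=-1.0089 -0.4400 0.7628 m.
any joint saturated: yes


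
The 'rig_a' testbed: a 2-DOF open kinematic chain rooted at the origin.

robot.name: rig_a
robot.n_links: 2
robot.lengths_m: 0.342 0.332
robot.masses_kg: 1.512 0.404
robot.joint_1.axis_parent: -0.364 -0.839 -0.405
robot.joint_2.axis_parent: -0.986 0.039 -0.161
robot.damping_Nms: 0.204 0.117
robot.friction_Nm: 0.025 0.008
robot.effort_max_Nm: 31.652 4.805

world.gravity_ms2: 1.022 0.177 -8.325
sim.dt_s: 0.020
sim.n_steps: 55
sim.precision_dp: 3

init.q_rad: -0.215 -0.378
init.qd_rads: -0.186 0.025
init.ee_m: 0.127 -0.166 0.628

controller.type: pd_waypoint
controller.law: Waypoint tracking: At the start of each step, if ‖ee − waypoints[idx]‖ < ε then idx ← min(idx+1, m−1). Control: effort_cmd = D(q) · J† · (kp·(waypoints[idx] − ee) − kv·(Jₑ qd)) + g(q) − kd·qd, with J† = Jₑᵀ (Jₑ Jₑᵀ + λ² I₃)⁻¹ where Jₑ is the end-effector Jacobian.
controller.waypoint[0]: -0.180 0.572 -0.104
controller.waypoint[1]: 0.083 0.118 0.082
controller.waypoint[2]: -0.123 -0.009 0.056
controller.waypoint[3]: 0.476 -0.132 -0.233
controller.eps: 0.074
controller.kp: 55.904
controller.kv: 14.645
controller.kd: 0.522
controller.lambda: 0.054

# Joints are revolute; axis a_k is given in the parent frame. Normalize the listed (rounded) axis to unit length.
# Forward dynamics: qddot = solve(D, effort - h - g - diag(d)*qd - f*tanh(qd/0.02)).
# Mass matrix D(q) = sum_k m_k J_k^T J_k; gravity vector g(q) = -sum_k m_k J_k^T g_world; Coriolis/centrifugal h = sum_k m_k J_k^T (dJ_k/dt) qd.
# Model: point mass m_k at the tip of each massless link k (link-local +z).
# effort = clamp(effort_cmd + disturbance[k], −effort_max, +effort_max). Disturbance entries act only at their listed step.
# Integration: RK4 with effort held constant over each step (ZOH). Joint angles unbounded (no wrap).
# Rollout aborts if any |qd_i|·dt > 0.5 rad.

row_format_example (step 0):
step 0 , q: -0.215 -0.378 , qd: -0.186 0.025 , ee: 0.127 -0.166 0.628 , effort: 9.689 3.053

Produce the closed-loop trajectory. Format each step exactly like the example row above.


step 1 , q: -0.215 -0.369 , qd: 0.213 0.885 , ee: 0.127 -0.163 0.630 , effort: 7.217 1.913
step 2 , q: -0.208 -0.347 , qd: 0.500 1.280 , ee: 0.123 -0.155 0.634 , effort: 5.558 1.410
step 3 , q: -0.196 -0.319 , qd: 0.702 1.504 , ee: 0.115 -0.145 0.639 , effort: 4.439 1.165
step 4 , q: -0.180 -0.288 , qd: 0.844 1.667 , ee: 0.106 -0.132 0.645 , effort: 3.671 1.031
step 5 , q: -0.162 -0.253 , qd: 0.946 1.807 , ee: 0.095 -0.118 0.651 , effort: 3.129 0.946
step 6 , q: -0.143 -0.215 , qd: 1.022 1.940 , ee: 0.083 -0.102 0.657 , effort: 2.731 0.884
step 7 , q: -0.122 -0.175 , qd: 1.083 2.071 , ee: 0.070 -0.085 0.662 , effort: 2.423 0.832
step 8 , q: -0.099 -0.133 , qd: 1.134 2.199 , ee: 0.057 -0.066 0.667 , effort: 2.172 0.782
step 9 , q: -0.076 -0.087 , qd: 1.182 2.326 , ee: 0.043 -0.047 0.670 , effort: 1.954 0.732
step 10 , q: -0.052 -0.040 , qd: 1.227 2.449 , ee: 0.029 -0.025 0.673 , effort: 1.758 0.677
step 11 , q: -0.027 0.010 , qd: 1.274 2.567 , ee: 0.016 -0.003 0.674 , effort: 1.573 0.618
step 12 , q: -0.001 0.063 , qd: 1.324 2.676 , ee: 0.002 0.020 0.673 , effort: 1.396 0.552
step 13 , q: 0.026 0.117 , qd: 1.379 2.776 , ee: -0.012 0.045 0.671 , effort: 1.222 0.480
step 14 , q: 0.054 0.174 , qd: 1.438 2.862 , ee: -0.026 0.070 0.667 , effort: 1.050 0.402
step 15 , q: 0.083 0.232 , qd: 1.505 2.933 , ee: -0.039 0.096 0.662 , effort: 0.879 0.319
step 16 , q: 0.114 0.291 , qd: 1.579 2.985 , ee: -0.052 0.122 0.654 , effort: 0.709 0.230
step 17 , q: 0.147 0.351 , qd: 1.661 3.015 , ee: -0.064 0.149 0.644 , effort: 0.539 0.137
step 18 , q: 0.181 0.411 , qd: 1.752 3.022 , ee: -0.076 0.175 0.632 , effort: 0.369 0.043
step 19 , q: 0.217 0.471 , qd: 1.852 3.003 , ee: -0.088 0.202 0.618 , effort: 0.198 -0.052
step 20 , q: 0.255 0.531 , qd: 1.961 2.957 , ee: -0.098 0.227 0.602 , effort: 0.025 -0.145
step 21 , q: 0.295 0.589 , qd: 2.078 2.883 , ee: -0.108 0.252 0.585 , effort: -0.152 -0.233
step 22 , q: 0.338 0.646 , qd: 2.203 2.782 , ee: -0.117 0.276 0.565 , effort: -0.336 -0.316
step 23 , q: 0.383 0.700 , qd: 2.335 2.654 , ee: -0.125 0.299 0.545 , effort: -0.530 -0.389
step 24 , q: 0.431 0.752 , qd: 2.470 2.501 , ee: -0.133 0.321 0.523 , effort: -0.738 -0.452
step 25 , q: 0.482 0.800 , qd: 2.607 2.325 , ee: -0.139 0.342 0.501 , effort: -0.965 -0.504
step 26 , q: 0.535 0.845 , qd: 2.742 2.131 , ee: -0.145 0.361 0.478 , effort: -1.215 -0.543
step 27 , q: 0.592 0.885 , qd: 2.872 1.921 , ee: -0.151 0.380 0.454 , effort: -1.492 -0.569
step 28 , q: 0.650 0.921 , qd: 2.992 1.700 , ee: -0.155 0.397 0.431 , effort: -1.798 -0.582
step 29 , q: 0.711 0.953 , qd: 3.099 1.473 , ee: -0.159 0.413 0.407 , effort: -2.134 -0.584
step 30 , q: 0.774 0.980 , qd: 3.188 1.245 , ee: -0.163 0.428 0.383 , effort: -2.497 -0.574
step 31 , q: 0.838 1.003 , qd: 3.254 1.019 , ee: -0.166 0.442 0.360 , effort: -2.882 -0.554
step 32 , q: 0.904 1.021 , qd: 3.296 0.801 , ee: -0.168 0.455 0.336 , effort: -3.280 -0.527
step 33 , q: 0.970 1.035 , qd: 3.310 0.594 , ee: -0.170 0.468 0.313 , effort: -3.682 -0.493
step 34 , q: 1.036 1.045 , qd: 3.296 0.403 , ee: -0.171 0.480 0.291 , effort: -4.077 -0.455
step 35 , q: 1.101 1.052 , qd: 3.252 0.228 , ee: -0.172 0.491 0.269 , effort: -4.453 -0.415
step 36 , q: 1.166 1.055 , qd: 3.182 0.072 , ee: -0.172 0.501 0.248 , effort: -4.799 -0.374
step 37 , q: 1.228 1.055 , qd: 3.087 -0.061 , ee: -0.171 0.511 0.227 , effort: -5.108 -0.336
step 38 , q: 1.289 1.052 , qd: 2.970 -0.171 , ee: -0.170 0.520 0.208 , effort: -5.371 -0.302
step 39 , q: 1.347 1.048 , qd: 2.836 -0.265 , ee: -0.169 0.529 0.189 , effort: -5.588 -0.266
step 40 , q: 1.402 1.042 , qd: 2.689 -0.343 , ee: -0.168 0.536 0.170 , effort: -5.757 -0.231
step 41 , q: 1.454 1.034 , qd: 2.534 -0.406 , ee: -0.166 0.543 0.153 , effort: -5.881 -0.197
step 42 , q: 1.503 1.026 , qd: 2.373 -0.454 , ee: -0.163 0.550 0.137 , effort: -5.963 -0.164
step 43 , q: 1.549 1.016 , qd: 2.211 -0.490 , ee: -0.161 0.556 0.121 , effort: -6.008 -0.133
step 44 , q: 1.592 1.006 , qd: 2.051 -0.516 , ee: -0.159 0.561 0.107 , effort: -6.021 -0.104
step 45 , q: 1.631 0.996 , qd: 1.895 -0.533 , ee: -0.156 0.566 0.094 , effort: -6.009 -0.076
step 46 , q: 1.668 0.985 , qd: 1.745 -0.543 , ee: -0.154 0.570 0.081 , effort: -5.977 -0.050
step 47 , q: 1.701 0.974 , qd: 1.602 -0.548 , ee: -0.152 0.574 0.069 , effort: -5.930 -0.025
step 48 , q: 1.732 0.963 , qd: 1.468 -0.548 , ee: -0.150 0.577 0.059 , effort: -5.872 -0.001
step 49 , q: 1.760 0.952 , qd: 1.343 -0.545 , ee: -0.148 0.581 0.049 , effort: -5.807 0.021
step 50 , q: 1.786 0.942 , qd: 1.226 -0.539 , ee: -0.146 0.583 0.039 , effort: -5.738 0.042
step 51 , q: 1.809 0.931 , qd: 1.119 -0.532 , ee: -0.145 0.586 0.031 , effort: -5.667 0.063
step 52 , q: 1.830 0.920 , qd: 1.020 -0.523 , ee: -0.143 0.588 0.023 , effort: -5.597 0.082
step 53 , q: 1.850 0.910 , qd: 0.930 -0.512 , ee: -0.142 0.590 0.015 , effort: -5.529 0.100
step 54 , q: 1.868 0.900 , qd: 0.847 -0.501 , ee: -0.141 0.592 0.009 , effort: -5.464 0.116
step 55 , q: 1.884 0.890 , qd: 0.772 -0.490 , ee: -0.140 0.594 0.002


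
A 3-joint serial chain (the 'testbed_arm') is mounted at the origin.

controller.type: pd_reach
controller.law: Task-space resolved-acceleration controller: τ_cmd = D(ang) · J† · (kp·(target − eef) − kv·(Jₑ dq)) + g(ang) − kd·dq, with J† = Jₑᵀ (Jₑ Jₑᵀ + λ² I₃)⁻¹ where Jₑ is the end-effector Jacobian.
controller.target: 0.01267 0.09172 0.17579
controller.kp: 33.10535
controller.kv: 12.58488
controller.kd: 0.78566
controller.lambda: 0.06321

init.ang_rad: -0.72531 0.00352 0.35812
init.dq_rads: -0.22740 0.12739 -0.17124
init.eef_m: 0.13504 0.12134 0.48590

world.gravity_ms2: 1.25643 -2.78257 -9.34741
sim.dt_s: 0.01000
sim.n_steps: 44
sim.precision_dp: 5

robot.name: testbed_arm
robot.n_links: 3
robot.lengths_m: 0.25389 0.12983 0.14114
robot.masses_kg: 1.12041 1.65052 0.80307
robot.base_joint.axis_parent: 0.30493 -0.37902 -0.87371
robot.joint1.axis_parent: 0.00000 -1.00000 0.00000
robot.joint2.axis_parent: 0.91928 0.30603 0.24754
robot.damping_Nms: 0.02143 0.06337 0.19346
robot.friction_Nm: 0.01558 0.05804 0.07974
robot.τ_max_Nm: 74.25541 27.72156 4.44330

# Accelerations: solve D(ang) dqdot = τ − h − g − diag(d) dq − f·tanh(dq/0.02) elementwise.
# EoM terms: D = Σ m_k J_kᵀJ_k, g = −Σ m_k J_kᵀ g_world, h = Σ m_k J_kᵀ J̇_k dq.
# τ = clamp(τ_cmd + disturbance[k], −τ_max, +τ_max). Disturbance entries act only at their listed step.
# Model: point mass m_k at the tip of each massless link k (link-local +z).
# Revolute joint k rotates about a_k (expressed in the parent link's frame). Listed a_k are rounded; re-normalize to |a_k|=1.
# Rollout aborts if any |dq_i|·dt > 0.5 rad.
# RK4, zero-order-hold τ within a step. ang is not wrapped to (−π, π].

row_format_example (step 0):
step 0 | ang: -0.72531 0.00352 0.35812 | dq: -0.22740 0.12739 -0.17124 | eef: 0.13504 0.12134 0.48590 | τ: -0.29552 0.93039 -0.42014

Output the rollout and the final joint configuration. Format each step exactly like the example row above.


step 1 | ang: -0.72849 0.00577 0.35835 | dq: -0.39530 0.30240 0.16833 | eef: 0.13486 0.12185 0.48583 | τ: -0.15069 0.82686 -0.70777
step 2 | ang: -0.73234 0.00832 0.35901 | dq: -0.38601 0.22405 0.00119 | eef: 0.13472 0.12246 0.48571 | τ: -0.05128 0.93047 -0.55932
step 3 | ang: -0.73649 0.01072 0.35935 | dq: -0.43799 0.24779 0.04936 | eef: 0.13460 0.12320 0.48557 | τ: 0.04108 0.94285 -0.59794
step 4 | ang: -0.74094 0.01307 0.35960 | dq: -0.45821 0.23259 0.02323 | eef: 0.13450 0.12403 0.48539 | τ: 0.11546 0.98354 -0.57318
step 5 | ang: -0.74562 0.01536 0.35978 | dq: -0.48159 0.22947 0.02320 | eef: 0.13442 0.12493 0.48519 | τ: 0.17955 1.00986 -0.57146
step 6 | ang: -0.75051 0.01761 0.35996 | dq: -0.50068 0.22607 0.02463 | eef: 0.13436 0.12589 0.48497 | τ: 0.23387 1.03303 -0.57147
step 7 | ang: -0.75557 0.01982 0.36013 | dq: -0.51634 0.22274 0.02683 | eef: 0.13431 0.12690 0.48473 | τ: 0.28018 1.05317 -0.57246
step 8 | ang: -0.76077 0.02198 0.36030 | dq: -0.52900 0.21931 0.02849 | eef: 0.13428 0.12795 0.48447 | τ: 0.31985 1.07076 -0.57315
step 9 | ang: -0.76608 0.02411 0.36048 | dq: -0.53914 0.21585 0.02902 | eef: 0.13427 0.12903 0.48419 | τ: 0.35406 1.08604 -0.57296
step 10 | ang: -0.77148 0.02621 0.36066 | dq: -0.54742 0.21278 0.02897 | eef: 0.13426 0.13014 0.48390 | τ: 0.38375 1.09896 -0.57231
step 11 | ang: -0.77696 0.02828 0.36084 | dq: -0.55430 0.21028 0.02873 | eef: 0.13426 0.13127 0.48360 | τ: 0.40968 1.10964 -0.57149
step 12 | ang: -0.78250 0.03032 0.36102 | dq: -0.56006 0.20836 0.02842 | eef: 0.13426 0.13241 0.48329 | τ: 0.43247 1.11834 -0.57062
step 13 | ang: -0.78809 0.03236 0.36120 | dq: -0.56489 0.20697 0.02807 | eef: 0.13427 0.13357 0.48297 | τ: 0.45260 1.12530 -0.56972
step 14 | ang: -0.79373 0.03438 0.36138 | dq: -0.56895 0.20604 0.02769 | eef: 0.13427 0.13475 0.48265 | τ: 0.47050 1.13079 -0.56878
step 15 | ang: -0.79941 0.03640 0.36156 | dq: -0.57238 0.20551 0.02728 | eef: 0.13427 0.13593 0.48232 | τ: 0.48650 1.13500 -0.56781
step 16 | ang: -0.80512 0.03841 0.36174 | dq: -0.57527 0.20533 0.02685 | eef: 0.13428 0.13712 0.48198 | τ: 0.50091 1.13813 -0.56682
step 17 | ang: -0.81086 0.04043 0.36192 | dq: -0.57772 0.20545 0.02640 | eef: 0.13427 0.13831 0.48164 | τ: 0.51396 1.14032 -0.56581
step 18 | ang: -0.81663 0.04245 0.36210 | dq: -0.57980 0.20582 0.02593 | eef: 0.13427 0.13951 0.48130 | τ: 0.52587 1.14171 -0.56478
step 19 | ang: -0.82241 0.04448 0.36228 | dq: -0.58158 0.20642 0.02543 | eef: 0.13426 0.14070 0.48095 | τ: 0.53680 1.14240 -0.56372
step 20 | ang: -0.82821 0.04652 0.36246 | dq: -0.58310 0.20721 0.02492 | eef: 0.13424 0.14190 0.48061 | τ: 0.54691 1.14250 -0.56265
step 21 | ang: -0.83403 0.04857 0.36264 | dq: -0.58440 0.20817 0.02439 | eef: 0.13422 0.14310 0.48025 | τ: 0.55631 1.14208 -0.56156
step 22 | ang: -0.83986 0.05063 0.36282 | dq: -0.58554 0.20927 0.02384 | eef: 0.13419 0.14430 0.47990 | τ: 0.56511 1.14122 -0.56045
step 23 | ang: -0.84571 0.05270 0.36301 | dq: -0.58654 0.21050 0.02328 | eef: 0.13415 0.14549 0.47955 | τ: 0.57340 1.13996 -0.55935
step 24 | ang: -0.85156 0.05479 0.36319 | dq: -0.58743 0.21185 0.02274 | eef: 0.13411 0.14669 0.47919 | τ: 0.58125 1.13835 -0.55825
step 25 | ang: -0.85743 0.05690 0.36337 | dq: -0.58823 0.21331 0.02221 | eef: 0.13406 0.14788 0.47884 | τ: 0.58873 1.13643 -0.55717
step 26 | ang: -0.86330 0.05903 0.36355 | dq: -0.58898 0.21488 0.02172 | eef: 0.13400 0.14907 0.47848 | τ: 0.59588 1.13424 -0.55613
step 27 | ang: -0.86918 0.06117 0.36374 | dq: -0.58968 0.21654 0.02130 | eef: 0.13394 0.15025 0.47812 | τ: 0.60276 1.13178 -0.55515
step 28 | ang: -0.87508 0.06333 0.36392 | dq: -0.59036 0.21829 0.02097 | eef: 0.13387 0.15143 0.47777 | τ: 0.60939 1.12910 -0.55425
step 29 | ang: -0.88098 0.06551 0.36411 | dq: -0.59102 0.22013 0.02071 | eef: 0.13379 0.15261 0.47741 | τ: 0.61582 1.12621 -0.55343
step 30 | ang: -0.88688 0.06771 0.36430 | dq: -0.59168 0.22205 0.02054 | eef: 0.13370 0.15378 0.47705 | τ: 0.62205 1.12314 -0.55269
step 31 | ang: -0.89280 0.06993 0.36448 | dq: -0.59233 0.22403 0.02044 | eef: 0.13360 0.15495 0.47669 | τ: 0.62813 1.11991 -0.55202
step 32 | ang: -0.89872 0.07218 0.36467 | dq: -0.59298 0.22606 0.02039 | eef: 0.13350 0.15611 0.47633 | τ: 0.63406 1.11653 -0.55140
step 33 | ang: -0.90464 0.07444 0.36486 | dq: -0.59362 0.22813 0.02037 | eef: 0.13339 0.15727 0.47598 | τ: 0.63987 1.11302 -0.55082
step 34 | ang: -0.91058 0.07672 0.36505 | dq: -0.59428 0.23024 0.02037 | eef: 0.13327 0.15842 0.47562 | τ: 0.64556 1.10940 -0.55026
step 35 | ang: -0.91652 0.07903 0.36524 | dq: -0.59494 0.23238 0.02038 | eef: 0.13314 0.15957 0.47526 | τ: 0.65115 1.10565 -0.54972
step 36 | ang: -0.92247 0.08136 0.36543 | dq: -0.59561 0.23455 0.02040 | eef: 0.13301 0.16071 0.47490 | τ: 0.65665 1.10180 -0.54919
step 37 | ang: -0.92842 0.08371 0.36562 | dq: -0.59629 0.23676 0.02043 | eef: 0.13287 0.16185 0.47454 | τ: 0.66207 1.09784 -0.54868
step 38 | ang: -0.93438 0.08608 0.36581 | dq: -0.59699 0.23900 0.02046 | eef: 0.13272 0.16298 0.47418 | τ: 0.66742 1.09377 -0.54817
step 39 | ang: -0.94035 0.08847 0.36601 | dq: -0.59771 0.24126 0.02049 | eef: 0.13256 0.16410 0.47382 | τ: 0.67269 1.08961 -0.54767
step 40 | ang: -0.94633 0.09089 0.36620 | dq: -0.59846 0.24356 0.02052 | eef: 0.13240 0.16522 0.47347 | τ: 0.67790 1.08534 -0.54717
step 41 | ang: -0.95231 0.09333 0.36639 | dq: -0.59922 0.24588 0.02055 | eef: 0.13222 0.16634 0.47311 | τ: 0.68305 1.08098 -0.54669
step 42 | ang: -0.95830 0.09580 0.36659 | dq: -0.60001 0.24824 0.02058 | eef: 0.13204 0.16744 0.47275 | τ: 0.68814 1.07652 -0.54620
step 43 | ang: -0.96430 0.09828 0.36678 | dq: -0.60083 0.25062 0.02061 | eef: 0.13186 0.16855 0.47239 | τ: 0.69318 1.07196 -0.54573
step 44 | ang: -0.97031 0.10080 0.36698 | dq: -0.60168 0.25302 0.02064 | eef: 0.13166 0.16964 0.47204
final ang (rad): -0.97031 0.10080 0.36698
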